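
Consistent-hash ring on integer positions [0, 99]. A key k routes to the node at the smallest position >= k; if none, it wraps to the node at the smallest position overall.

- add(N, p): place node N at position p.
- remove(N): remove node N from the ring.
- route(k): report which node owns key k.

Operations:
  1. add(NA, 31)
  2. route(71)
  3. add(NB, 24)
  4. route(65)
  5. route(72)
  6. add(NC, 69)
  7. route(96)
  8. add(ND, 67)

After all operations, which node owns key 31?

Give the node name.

Op 1: add NA@31 -> ring=[31:NA]
Op 2: route key 71: none >= 71, wrap to smallest pos 31 -> NA
Op 3: add NB@24 -> ring=[24:NB,31:NA]
Op 4: route key 65: none >= 65, wrap to smallest pos 24 -> NB
Op 5: route key 72: none >= 72, wrap to smallest pos 24 -> NB
Op 6: add NC@69 -> ring=[24:NB,31:NA,69:NC]
Op 7: route key 96: none >= 96, wrap to smallest pos 24 -> NB
Op 8: add ND@67 -> ring=[24:NB,31:NA,67:ND,69:NC]
Final route key 31: smallest pos >= 31 is 31 -> NA

Answer: NA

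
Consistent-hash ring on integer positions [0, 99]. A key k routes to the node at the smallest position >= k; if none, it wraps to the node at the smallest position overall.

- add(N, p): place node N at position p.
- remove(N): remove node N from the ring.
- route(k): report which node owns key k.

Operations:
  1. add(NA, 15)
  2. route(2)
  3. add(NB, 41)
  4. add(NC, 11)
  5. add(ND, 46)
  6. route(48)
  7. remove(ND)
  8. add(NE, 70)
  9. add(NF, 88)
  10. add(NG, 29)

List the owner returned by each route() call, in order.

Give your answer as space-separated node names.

Answer: NA NC

Derivation:
Op 1: add NA@15 -> ring=[15:NA]
Op 2: route key 2: smallest pos >= 2 is 15 -> NA
Op 3: add NB@41 -> ring=[15:NA,41:NB]
Op 4: add NC@11 -> ring=[11:NC,15:NA,41:NB]
Op 5: add ND@46 -> ring=[11:NC,15:NA,41:NB,46:ND]
Op 6: route key 48: none >= 48, wrap to smallest pos 11 -> NC
Op 7: remove ND -> ring=[11:NC,15:NA,41:NB]
Op 8: add NE@70 -> ring=[11:NC,15:NA,41:NB,70:NE]
Op 9: add NF@88 -> ring=[11:NC,15:NA,41:NB,70:NE,88:NF]
Op 10: add NG@29 -> ring=[11:NC,15:NA,29:NG,41:NB,70:NE,88:NF]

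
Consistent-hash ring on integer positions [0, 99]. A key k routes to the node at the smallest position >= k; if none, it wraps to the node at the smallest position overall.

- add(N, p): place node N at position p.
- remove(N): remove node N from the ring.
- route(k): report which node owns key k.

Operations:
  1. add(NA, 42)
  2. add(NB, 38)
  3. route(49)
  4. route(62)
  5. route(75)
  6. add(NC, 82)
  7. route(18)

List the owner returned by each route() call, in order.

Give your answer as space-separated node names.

Op 1: add NA@42 -> ring=[42:NA]
Op 2: add NB@38 -> ring=[38:NB,42:NA]
Op 3: route key 49: none >= 49, wrap to smallest pos 38 -> NB
Op 4: route key 62: none >= 62, wrap to smallest pos 38 -> NB
Op 5: route key 75: none >= 75, wrap to smallest pos 38 -> NB
Op 6: add NC@82 -> ring=[38:NB,42:NA,82:NC]
Op 7: route key 18: smallest pos >= 18 is 38 -> NB

Answer: NB NB NB NB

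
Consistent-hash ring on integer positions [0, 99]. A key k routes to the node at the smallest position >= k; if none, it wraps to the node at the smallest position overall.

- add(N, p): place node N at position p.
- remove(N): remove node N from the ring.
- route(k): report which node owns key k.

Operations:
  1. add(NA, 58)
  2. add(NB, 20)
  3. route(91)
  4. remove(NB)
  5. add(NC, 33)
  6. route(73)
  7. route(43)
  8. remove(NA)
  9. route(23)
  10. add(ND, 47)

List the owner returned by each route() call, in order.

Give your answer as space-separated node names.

Answer: NB NC NA NC

Derivation:
Op 1: add NA@58 -> ring=[58:NA]
Op 2: add NB@20 -> ring=[20:NB,58:NA]
Op 3: route key 91: none >= 91, wrap to smallest pos 20 -> NB
Op 4: remove NB -> ring=[58:NA]
Op 5: add NC@33 -> ring=[33:NC,58:NA]
Op 6: route key 73: none >= 73, wrap to smallest pos 33 -> NC
Op 7: route key 43: smallest pos >= 43 is 58 -> NA
Op 8: remove NA -> ring=[33:NC]
Op 9: route key 23: smallest pos >= 23 is 33 -> NC
Op 10: add ND@47 -> ring=[33:NC,47:ND]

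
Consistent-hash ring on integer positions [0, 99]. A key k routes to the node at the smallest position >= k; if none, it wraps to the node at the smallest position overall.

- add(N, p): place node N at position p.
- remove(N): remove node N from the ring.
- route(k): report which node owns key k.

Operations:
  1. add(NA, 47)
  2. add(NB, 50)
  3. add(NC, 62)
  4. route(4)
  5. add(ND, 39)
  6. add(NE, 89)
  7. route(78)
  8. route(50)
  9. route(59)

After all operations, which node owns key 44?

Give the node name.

Answer: NA

Derivation:
Op 1: add NA@47 -> ring=[47:NA]
Op 2: add NB@50 -> ring=[47:NA,50:NB]
Op 3: add NC@62 -> ring=[47:NA,50:NB,62:NC]
Op 4: route key 4: smallest pos >= 4 is 47 -> NA
Op 5: add ND@39 -> ring=[39:ND,47:NA,50:NB,62:NC]
Op 6: add NE@89 -> ring=[39:ND,47:NA,50:NB,62:NC,89:NE]
Op 7: route key 78: smallest pos >= 78 is 89 -> NE
Op 8: route key 50: smallest pos >= 50 is 50 -> NB
Op 9: route key 59: smallest pos >= 59 is 62 -> NC
Final route key 44: smallest pos >= 44 is 47 -> NA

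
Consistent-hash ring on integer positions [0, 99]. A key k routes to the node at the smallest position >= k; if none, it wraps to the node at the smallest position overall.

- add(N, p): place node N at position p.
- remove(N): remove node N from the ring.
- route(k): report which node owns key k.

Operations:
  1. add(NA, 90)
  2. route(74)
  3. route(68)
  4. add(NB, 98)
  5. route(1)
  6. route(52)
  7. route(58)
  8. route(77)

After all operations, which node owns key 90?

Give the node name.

Op 1: add NA@90 -> ring=[90:NA]
Op 2: route key 74: smallest pos >= 74 is 90 -> NA
Op 3: route key 68: smallest pos >= 68 is 90 -> NA
Op 4: add NB@98 -> ring=[90:NA,98:NB]
Op 5: route key 1: smallest pos >= 1 is 90 -> NA
Op 6: route key 52: smallest pos >= 52 is 90 -> NA
Op 7: route key 58: smallest pos >= 58 is 90 -> NA
Op 8: route key 77: smallest pos >= 77 is 90 -> NA
Final route key 90: smallest pos >= 90 is 90 -> NA

Answer: NA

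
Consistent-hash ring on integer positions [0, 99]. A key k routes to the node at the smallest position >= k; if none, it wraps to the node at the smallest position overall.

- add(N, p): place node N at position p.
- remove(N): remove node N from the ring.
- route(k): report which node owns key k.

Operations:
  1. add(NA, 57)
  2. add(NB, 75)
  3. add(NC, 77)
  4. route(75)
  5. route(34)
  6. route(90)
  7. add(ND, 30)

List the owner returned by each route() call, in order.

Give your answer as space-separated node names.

Op 1: add NA@57 -> ring=[57:NA]
Op 2: add NB@75 -> ring=[57:NA,75:NB]
Op 3: add NC@77 -> ring=[57:NA,75:NB,77:NC]
Op 4: route key 75: smallest pos >= 75 is 75 -> NB
Op 5: route key 34: smallest pos >= 34 is 57 -> NA
Op 6: route key 90: none >= 90, wrap to smallest pos 57 -> NA
Op 7: add ND@30 -> ring=[30:ND,57:NA,75:NB,77:NC]

Answer: NB NA NA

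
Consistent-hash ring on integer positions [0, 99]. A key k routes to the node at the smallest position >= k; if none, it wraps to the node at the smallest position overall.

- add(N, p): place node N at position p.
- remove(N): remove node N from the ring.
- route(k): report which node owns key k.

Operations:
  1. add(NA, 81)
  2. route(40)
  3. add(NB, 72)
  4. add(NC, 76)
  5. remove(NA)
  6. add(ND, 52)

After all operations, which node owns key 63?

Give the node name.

Answer: NB

Derivation:
Op 1: add NA@81 -> ring=[81:NA]
Op 2: route key 40: smallest pos >= 40 is 81 -> NA
Op 3: add NB@72 -> ring=[72:NB,81:NA]
Op 4: add NC@76 -> ring=[72:NB,76:NC,81:NA]
Op 5: remove NA -> ring=[72:NB,76:NC]
Op 6: add ND@52 -> ring=[52:ND,72:NB,76:NC]
Final route key 63: smallest pos >= 63 is 72 -> NB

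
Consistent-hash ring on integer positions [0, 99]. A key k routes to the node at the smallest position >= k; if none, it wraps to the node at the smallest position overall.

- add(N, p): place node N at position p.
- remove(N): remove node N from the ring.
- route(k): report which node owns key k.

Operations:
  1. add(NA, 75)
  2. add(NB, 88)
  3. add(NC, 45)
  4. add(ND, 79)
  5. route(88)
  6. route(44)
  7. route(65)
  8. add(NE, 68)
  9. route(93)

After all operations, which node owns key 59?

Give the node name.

Answer: NE

Derivation:
Op 1: add NA@75 -> ring=[75:NA]
Op 2: add NB@88 -> ring=[75:NA,88:NB]
Op 3: add NC@45 -> ring=[45:NC,75:NA,88:NB]
Op 4: add ND@79 -> ring=[45:NC,75:NA,79:ND,88:NB]
Op 5: route key 88: smallest pos >= 88 is 88 -> NB
Op 6: route key 44: smallest pos >= 44 is 45 -> NC
Op 7: route key 65: smallest pos >= 65 is 75 -> NA
Op 8: add NE@68 -> ring=[45:NC,68:NE,75:NA,79:ND,88:NB]
Op 9: route key 93: none >= 93, wrap to smallest pos 45 -> NC
Final route key 59: smallest pos >= 59 is 68 -> NE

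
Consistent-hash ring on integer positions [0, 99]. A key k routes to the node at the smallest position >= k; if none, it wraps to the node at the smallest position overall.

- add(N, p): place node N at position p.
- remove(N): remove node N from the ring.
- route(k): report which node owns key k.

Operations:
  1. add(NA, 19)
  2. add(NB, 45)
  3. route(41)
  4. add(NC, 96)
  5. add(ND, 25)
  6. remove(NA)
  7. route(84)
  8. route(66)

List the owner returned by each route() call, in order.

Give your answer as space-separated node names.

Op 1: add NA@19 -> ring=[19:NA]
Op 2: add NB@45 -> ring=[19:NA,45:NB]
Op 3: route key 41: smallest pos >= 41 is 45 -> NB
Op 4: add NC@96 -> ring=[19:NA,45:NB,96:NC]
Op 5: add ND@25 -> ring=[19:NA,25:ND,45:NB,96:NC]
Op 6: remove NA -> ring=[25:ND,45:NB,96:NC]
Op 7: route key 84: smallest pos >= 84 is 96 -> NC
Op 8: route key 66: smallest pos >= 66 is 96 -> NC

Answer: NB NC NC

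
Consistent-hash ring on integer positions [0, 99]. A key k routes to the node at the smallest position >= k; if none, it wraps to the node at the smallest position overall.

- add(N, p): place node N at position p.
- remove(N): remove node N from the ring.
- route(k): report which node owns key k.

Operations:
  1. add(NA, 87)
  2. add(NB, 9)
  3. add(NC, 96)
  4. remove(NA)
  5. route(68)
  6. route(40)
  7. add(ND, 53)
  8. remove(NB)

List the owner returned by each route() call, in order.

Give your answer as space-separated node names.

Op 1: add NA@87 -> ring=[87:NA]
Op 2: add NB@9 -> ring=[9:NB,87:NA]
Op 3: add NC@96 -> ring=[9:NB,87:NA,96:NC]
Op 4: remove NA -> ring=[9:NB,96:NC]
Op 5: route key 68: smallest pos >= 68 is 96 -> NC
Op 6: route key 40: smallest pos >= 40 is 96 -> NC
Op 7: add ND@53 -> ring=[9:NB,53:ND,96:NC]
Op 8: remove NB -> ring=[53:ND,96:NC]

Answer: NC NC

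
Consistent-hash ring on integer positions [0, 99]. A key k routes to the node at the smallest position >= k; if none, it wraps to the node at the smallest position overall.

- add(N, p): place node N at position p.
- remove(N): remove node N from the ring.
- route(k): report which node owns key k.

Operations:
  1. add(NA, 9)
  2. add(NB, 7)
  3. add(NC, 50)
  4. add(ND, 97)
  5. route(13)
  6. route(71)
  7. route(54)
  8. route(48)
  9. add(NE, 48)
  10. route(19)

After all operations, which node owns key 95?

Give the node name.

Op 1: add NA@9 -> ring=[9:NA]
Op 2: add NB@7 -> ring=[7:NB,9:NA]
Op 3: add NC@50 -> ring=[7:NB,9:NA,50:NC]
Op 4: add ND@97 -> ring=[7:NB,9:NA,50:NC,97:ND]
Op 5: route key 13: smallest pos >= 13 is 50 -> NC
Op 6: route key 71: smallest pos >= 71 is 97 -> ND
Op 7: route key 54: smallest pos >= 54 is 97 -> ND
Op 8: route key 48: smallest pos >= 48 is 50 -> NC
Op 9: add NE@48 -> ring=[7:NB,9:NA,48:NE,50:NC,97:ND]
Op 10: route key 19: smallest pos >= 19 is 48 -> NE
Final route key 95: smallest pos >= 95 is 97 -> ND

Answer: ND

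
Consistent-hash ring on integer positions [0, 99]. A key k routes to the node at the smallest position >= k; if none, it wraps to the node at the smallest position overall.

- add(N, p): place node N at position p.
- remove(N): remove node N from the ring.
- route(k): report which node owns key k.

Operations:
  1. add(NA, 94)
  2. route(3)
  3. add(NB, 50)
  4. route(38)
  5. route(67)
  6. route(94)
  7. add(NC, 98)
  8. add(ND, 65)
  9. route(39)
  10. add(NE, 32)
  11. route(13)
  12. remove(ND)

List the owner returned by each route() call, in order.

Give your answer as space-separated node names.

Op 1: add NA@94 -> ring=[94:NA]
Op 2: route key 3: smallest pos >= 3 is 94 -> NA
Op 3: add NB@50 -> ring=[50:NB,94:NA]
Op 4: route key 38: smallest pos >= 38 is 50 -> NB
Op 5: route key 67: smallest pos >= 67 is 94 -> NA
Op 6: route key 94: smallest pos >= 94 is 94 -> NA
Op 7: add NC@98 -> ring=[50:NB,94:NA,98:NC]
Op 8: add ND@65 -> ring=[50:NB,65:ND,94:NA,98:NC]
Op 9: route key 39: smallest pos >= 39 is 50 -> NB
Op 10: add NE@32 -> ring=[32:NE,50:NB,65:ND,94:NA,98:NC]
Op 11: route key 13: smallest pos >= 13 is 32 -> NE
Op 12: remove ND -> ring=[32:NE,50:NB,94:NA,98:NC]

Answer: NA NB NA NA NB NE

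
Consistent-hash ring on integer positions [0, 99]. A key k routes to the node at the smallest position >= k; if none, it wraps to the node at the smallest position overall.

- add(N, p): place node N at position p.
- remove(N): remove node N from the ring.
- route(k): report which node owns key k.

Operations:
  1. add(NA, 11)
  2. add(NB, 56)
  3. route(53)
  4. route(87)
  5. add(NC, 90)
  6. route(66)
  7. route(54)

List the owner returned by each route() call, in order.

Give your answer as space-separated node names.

Answer: NB NA NC NB

Derivation:
Op 1: add NA@11 -> ring=[11:NA]
Op 2: add NB@56 -> ring=[11:NA,56:NB]
Op 3: route key 53: smallest pos >= 53 is 56 -> NB
Op 4: route key 87: none >= 87, wrap to smallest pos 11 -> NA
Op 5: add NC@90 -> ring=[11:NA,56:NB,90:NC]
Op 6: route key 66: smallest pos >= 66 is 90 -> NC
Op 7: route key 54: smallest pos >= 54 is 56 -> NB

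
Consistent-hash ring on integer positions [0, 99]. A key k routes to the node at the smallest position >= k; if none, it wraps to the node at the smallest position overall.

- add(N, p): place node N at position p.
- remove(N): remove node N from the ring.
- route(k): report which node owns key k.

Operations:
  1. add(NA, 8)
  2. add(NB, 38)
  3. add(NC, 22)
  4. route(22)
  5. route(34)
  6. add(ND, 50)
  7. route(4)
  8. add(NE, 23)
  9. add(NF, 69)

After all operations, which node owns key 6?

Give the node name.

Answer: NA

Derivation:
Op 1: add NA@8 -> ring=[8:NA]
Op 2: add NB@38 -> ring=[8:NA,38:NB]
Op 3: add NC@22 -> ring=[8:NA,22:NC,38:NB]
Op 4: route key 22: smallest pos >= 22 is 22 -> NC
Op 5: route key 34: smallest pos >= 34 is 38 -> NB
Op 6: add ND@50 -> ring=[8:NA,22:NC,38:NB,50:ND]
Op 7: route key 4: smallest pos >= 4 is 8 -> NA
Op 8: add NE@23 -> ring=[8:NA,22:NC,23:NE,38:NB,50:ND]
Op 9: add NF@69 -> ring=[8:NA,22:NC,23:NE,38:NB,50:ND,69:NF]
Final route key 6: smallest pos >= 6 is 8 -> NA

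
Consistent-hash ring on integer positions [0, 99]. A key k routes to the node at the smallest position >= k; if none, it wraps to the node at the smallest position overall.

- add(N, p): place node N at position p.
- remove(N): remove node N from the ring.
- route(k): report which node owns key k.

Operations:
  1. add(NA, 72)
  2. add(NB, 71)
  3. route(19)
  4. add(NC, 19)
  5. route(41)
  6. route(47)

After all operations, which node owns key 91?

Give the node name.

Answer: NC

Derivation:
Op 1: add NA@72 -> ring=[72:NA]
Op 2: add NB@71 -> ring=[71:NB,72:NA]
Op 3: route key 19: smallest pos >= 19 is 71 -> NB
Op 4: add NC@19 -> ring=[19:NC,71:NB,72:NA]
Op 5: route key 41: smallest pos >= 41 is 71 -> NB
Op 6: route key 47: smallest pos >= 47 is 71 -> NB
Final route key 91: none >= 91, wrap to smallest pos 19 -> NC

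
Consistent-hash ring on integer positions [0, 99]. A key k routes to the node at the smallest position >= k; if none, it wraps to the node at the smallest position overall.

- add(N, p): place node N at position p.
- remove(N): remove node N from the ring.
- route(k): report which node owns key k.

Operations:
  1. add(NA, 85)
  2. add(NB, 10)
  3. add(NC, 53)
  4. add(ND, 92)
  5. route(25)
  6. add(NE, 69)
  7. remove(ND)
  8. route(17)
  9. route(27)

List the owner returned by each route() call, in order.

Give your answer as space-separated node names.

Op 1: add NA@85 -> ring=[85:NA]
Op 2: add NB@10 -> ring=[10:NB,85:NA]
Op 3: add NC@53 -> ring=[10:NB,53:NC,85:NA]
Op 4: add ND@92 -> ring=[10:NB,53:NC,85:NA,92:ND]
Op 5: route key 25: smallest pos >= 25 is 53 -> NC
Op 6: add NE@69 -> ring=[10:NB,53:NC,69:NE,85:NA,92:ND]
Op 7: remove ND -> ring=[10:NB,53:NC,69:NE,85:NA]
Op 8: route key 17: smallest pos >= 17 is 53 -> NC
Op 9: route key 27: smallest pos >= 27 is 53 -> NC

Answer: NC NC NC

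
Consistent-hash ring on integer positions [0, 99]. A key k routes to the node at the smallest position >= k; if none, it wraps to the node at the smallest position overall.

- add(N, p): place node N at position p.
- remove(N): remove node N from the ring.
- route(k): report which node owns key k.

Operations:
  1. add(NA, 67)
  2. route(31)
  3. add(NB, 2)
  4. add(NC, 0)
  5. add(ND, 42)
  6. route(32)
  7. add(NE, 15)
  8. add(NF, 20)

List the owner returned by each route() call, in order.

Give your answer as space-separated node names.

Answer: NA ND

Derivation:
Op 1: add NA@67 -> ring=[67:NA]
Op 2: route key 31: smallest pos >= 31 is 67 -> NA
Op 3: add NB@2 -> ring=[2:NB,67:NA]
Op 4: add NC@0 -> ring=[0:NC,2:NB,67:NA]
Op 5: add ND@42 -> ring=[0:NC,2:NB,42:ND,67:NA]
Op 6: route key 32: smallest pos >= 32 is 42 -> ND
Op 7: add NE@15 -> ring=[0:NC,2:NB,15:NE,42:ND,67:NA]
Op 8: add NF@20 -> ring=[0:NC,2:NB,15:NE,20:NF,42:ND,67:NA]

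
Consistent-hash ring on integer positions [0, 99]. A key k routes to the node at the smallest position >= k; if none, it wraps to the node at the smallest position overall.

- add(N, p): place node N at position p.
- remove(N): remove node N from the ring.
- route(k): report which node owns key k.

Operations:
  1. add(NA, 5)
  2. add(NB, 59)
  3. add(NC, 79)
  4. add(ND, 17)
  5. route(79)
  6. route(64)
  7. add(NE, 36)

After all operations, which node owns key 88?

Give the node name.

Op 1: add NA@5 -> ring=[5:NA]
Op 2: add NB@59 -> ring=[5:NA,59:NB]
Op 3: add NC@79 -> ring=[5:NA,59:NB,79:NC]
Op 4: add ND@17 -> ring=[5:NA,17:ND,59:NB,79:NC]
Op 5: route key 79: smallest pos >= 79 is 79 -> NC
Op 6: route key 64: smallest pos >= 64 is 79 -> NC
Op 7: add NE@36 -> ring=[5:NA,17:ND,36:NE,59:NB,79:NC]
Final route key 88: none >= 88, wrap to smallest pos 5 -> NA

Answer: NA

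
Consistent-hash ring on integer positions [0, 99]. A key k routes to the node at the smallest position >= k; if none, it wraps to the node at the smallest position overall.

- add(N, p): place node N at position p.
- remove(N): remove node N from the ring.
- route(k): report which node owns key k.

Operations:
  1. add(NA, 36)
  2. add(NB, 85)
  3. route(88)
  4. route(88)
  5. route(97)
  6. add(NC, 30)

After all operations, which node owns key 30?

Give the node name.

Op 1: add NA@36 -> ring=[36:NA]
Op 2: add NB@85 -> ring=[36:NA,85:NB]
Op 3: route key 88: none >= 88, wrap to smallest pos 36 -> NA
Op 4: route key 88: none >= 88, wrap to smallest pos 36 -> NA
Op 5: route key 97: none >= 97, wrap to smallest pos 36 -> NA
Op 6: add NC@30 -> ring=[30:NC,36:NA,85:NB]
Final route key 30: smallest pos >= 30 is 30 -> NC

Answer: NC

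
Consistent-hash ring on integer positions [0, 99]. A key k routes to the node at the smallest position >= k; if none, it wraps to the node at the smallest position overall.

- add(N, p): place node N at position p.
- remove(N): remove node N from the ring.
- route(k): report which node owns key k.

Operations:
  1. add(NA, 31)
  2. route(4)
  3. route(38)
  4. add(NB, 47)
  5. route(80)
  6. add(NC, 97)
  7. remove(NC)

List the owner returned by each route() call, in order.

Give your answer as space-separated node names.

Answer: NA NA NA

Derivation:
Op 1: add NA@31 -> ring=[31:NA]
Op 2: route key 4: smallest pos >= 4 is 31 -> NA
Op 3: route key 38: none >= 38, wrap to smallest pos 31 -> NA
Op 4: add NB@47 -> ring=[31:NA,47:NB]
Op 5: route key 80: none >= 80, wrap to smallest pos 31 -> NA
Op 6: add NC@97 -> ring=[31:NA,47:NB,97:NC]
Op 7: remove NC -> ring=[31:NA,47:NB]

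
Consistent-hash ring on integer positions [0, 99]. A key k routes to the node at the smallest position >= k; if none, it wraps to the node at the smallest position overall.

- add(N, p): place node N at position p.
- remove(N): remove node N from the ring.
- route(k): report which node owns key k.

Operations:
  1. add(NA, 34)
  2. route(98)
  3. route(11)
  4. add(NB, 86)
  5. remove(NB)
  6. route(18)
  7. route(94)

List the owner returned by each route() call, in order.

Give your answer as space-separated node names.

Answer: NA NA NA NA

Derivation:
Op 1: add NA@34 -> ring=[34:NA]
Op 2: route key 98: none >= 98, wrap to smallest pos 34 -> NA
Op 3: route key 11: smallest pos >= 11 is 34 -> NA
Op 4: add NB@86 -> ring=[34:NA,86:NB]
Op 5: remove NB -> ring=[34:NA]
Op 6: route key 18: smallest pos >= 18 is 34 -> NA
Op 7: route key 94: none >= 94, wrap to smallest pos 34 -> NA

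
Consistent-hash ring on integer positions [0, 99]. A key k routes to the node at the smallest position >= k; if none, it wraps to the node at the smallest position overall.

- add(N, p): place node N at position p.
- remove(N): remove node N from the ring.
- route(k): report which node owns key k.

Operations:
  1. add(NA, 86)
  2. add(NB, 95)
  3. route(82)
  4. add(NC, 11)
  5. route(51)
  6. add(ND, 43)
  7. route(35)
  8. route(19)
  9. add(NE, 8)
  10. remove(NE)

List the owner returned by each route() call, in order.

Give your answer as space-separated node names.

Answer: NA NA ND ND

Derivation:
Op 1: add NA@86 -> ring=[86:NA]
Op 2: add NB@95 -> ring=[86:NA,95:NB]
Op 3: route key 82: smallest pos >= 82 is 86 -> NA
Op 4: add NC@11 -> ring=[11:NC,86:NA,95:NB]
Op 5: route key 51: smallest pos >= 51 is 86 -> NA
Op 6: add ND@43 -> ring=[11:NC,43:ND,86:NA,95:NB]
Op 7: route key 35: smallest pos >= 35 is 43 -> ND
Op 8: route key 19: smallest pos >= 19 is 43 -> ND
Op 9: add NE@8 -> ring=[8:NE,11:NC,43:ND,86:NA,95:NB]
Op 10: remove NE -> ring=[11:NC,43:ND,86:NA,95:NB]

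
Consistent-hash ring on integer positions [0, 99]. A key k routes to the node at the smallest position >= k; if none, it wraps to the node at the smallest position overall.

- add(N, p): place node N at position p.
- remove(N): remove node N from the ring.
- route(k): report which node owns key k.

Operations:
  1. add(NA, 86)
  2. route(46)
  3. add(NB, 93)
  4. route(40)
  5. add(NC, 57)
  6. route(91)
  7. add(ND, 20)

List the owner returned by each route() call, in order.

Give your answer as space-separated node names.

Op 1: add NA@86 -> ring=[86:NA]
Op 2: route key 46: smallest pos >= 46 is 86 -> NA
Op 3: add NB@93 -> ring=[86:NA,93:NB]
Op 4: route key 40: smallest pos >= 40 is 86 -> NA
Op 5: add NC@57 -> ring=[57:NC,86:NA,93:NB]
Op 6: route key 91: smallest pos >= 91 is 93 -> NB
Op 7: add ND@20 -> ring=[20:ND,57:NC,86:NA,93:NB]

Answer: NA NA NB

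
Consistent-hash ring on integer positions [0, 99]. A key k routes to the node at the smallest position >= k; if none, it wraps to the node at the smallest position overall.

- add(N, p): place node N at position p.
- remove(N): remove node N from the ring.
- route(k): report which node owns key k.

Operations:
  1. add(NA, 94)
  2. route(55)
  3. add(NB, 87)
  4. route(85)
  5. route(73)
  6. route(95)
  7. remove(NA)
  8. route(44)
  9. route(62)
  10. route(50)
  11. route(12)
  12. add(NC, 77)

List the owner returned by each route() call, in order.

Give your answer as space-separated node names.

Op 1: add NA@94 -> ring=[94:NA]
Op 2: route key 55: smallest pos >= 55 is 94 -> NA
Op 3: add NB@87 -> ring=[87:NB,94:NA]
Op 4: route key 85: smallest pos >= 85 is 87 -> NB
Op 5: route key 73: smallest pos >= 73 is 87 -> NB
Op 6: route key 95: none >= 95, wrap to smallest pos 87 -> NB
Op 7: remove NA -> ring=[87:NB]
Op 8: route key 44: smallest pos >= 44 is 87 -> NB
Op 9: route key 62: smallest pos >= 62 is 87 -> NB
Op 10: route key 50: smallest pos >= 50 is 87 -> NB
Op 11: route key 12: smallest pos >= 12 is 87 -> NB
Op 12: add NC@77 -> ring=[77:NC,87:NB]

Answer: NA NB NB NB NB NB NB NB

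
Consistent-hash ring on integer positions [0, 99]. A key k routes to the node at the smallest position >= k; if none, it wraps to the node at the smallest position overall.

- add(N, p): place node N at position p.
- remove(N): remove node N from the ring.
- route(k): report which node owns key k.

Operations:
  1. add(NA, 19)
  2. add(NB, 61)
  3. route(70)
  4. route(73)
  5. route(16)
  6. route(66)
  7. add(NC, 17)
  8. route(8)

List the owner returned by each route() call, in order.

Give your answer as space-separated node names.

Op 1: add NA@19 -> ring=[19:NA]
Op 2: add NB@61 -> ring=[19:NA,61:NB]
Op 3: route key 70: none >= 70, wrap to smallest pos 19 -> NA
Op 4: route key 73: none >= 73, wrap to smallest pos 19 -> NA
Op 5: route key 16: smallest pos >= 16 is 19 -> NA
Op 6: route key 66: none >= 66, wrap to smallest pos 19 -> NA
Op 7: add NC@17 -> ring=[17:NC,19:NA,61:NB]
Op 8: route key 8: smallest pos >= 8 is 17 -> NC

Answer: NA NA NA NA NC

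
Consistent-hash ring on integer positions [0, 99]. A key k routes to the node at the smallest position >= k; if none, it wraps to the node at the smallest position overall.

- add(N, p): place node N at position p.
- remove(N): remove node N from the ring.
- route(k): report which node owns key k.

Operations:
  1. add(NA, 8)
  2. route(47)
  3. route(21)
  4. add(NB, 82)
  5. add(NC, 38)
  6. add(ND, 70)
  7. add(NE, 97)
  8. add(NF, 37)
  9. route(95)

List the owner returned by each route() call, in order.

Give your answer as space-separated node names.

Answer: NA NA NE

Derivation:
Op 1: add NA@8 -> ring=[8:NA]
Op 2: route key 47: none >= 47, wrap to smallest pos 8 -> NA
Op 3: route key 21: none >= 21, wrap to smallest pos 8 -> NA
Op 4: add NB@82 -> ring=[8:NA,82:NB]
Op 5: add NC@38 -> ring=[8:NA,38:NC,82:NB]
Op 6: add ND@70 -> ring=[8:NA,38:NC,70:ND,82:NB]
Op 7: add NE@97 -> ring=[8:NA,38:NC,70:ND,82:NB,97:NE]
Op 8: add NF@37 -> ring=[8:NA,37:NF,38:NC,70:ND,82:NB,97:NE]
Op 9: route key 95: smallest pos >= 95 is 97 -> NE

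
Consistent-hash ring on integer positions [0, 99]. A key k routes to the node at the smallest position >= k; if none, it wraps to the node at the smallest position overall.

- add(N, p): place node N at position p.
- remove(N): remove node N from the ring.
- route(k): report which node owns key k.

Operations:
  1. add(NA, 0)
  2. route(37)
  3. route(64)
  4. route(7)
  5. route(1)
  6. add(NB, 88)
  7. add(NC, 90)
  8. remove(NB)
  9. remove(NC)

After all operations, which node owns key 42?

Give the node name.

Answer: NA

Derivation:
Op 1: add NA@0 -> ring=[0:NA]
Op 2: route key 37: none >= 37, wrap to smallest pos 0 -> NA
Op 3: route key 64: none >= 64, wrap to smallest pos 0 -> NA
Op 4: route key 7: none >= 7, wrap to smallest pos 0 -> NA
Op 5: route key 1: none >= 1, wrap to smallest pos 0 -> NA
Op 6: add NB@88 -> ring=[0:NA,88:NB]
Op 7: add NC@90 -> ring=[0:NA,88:NB,90:NC]
Op 8: remove NB -> ring=[0:NA,90:NC]
Op 9: remove NC -> ring=[0:NA]
Final route key 42: none >= 42, wrap to smallest pos 0 -> NA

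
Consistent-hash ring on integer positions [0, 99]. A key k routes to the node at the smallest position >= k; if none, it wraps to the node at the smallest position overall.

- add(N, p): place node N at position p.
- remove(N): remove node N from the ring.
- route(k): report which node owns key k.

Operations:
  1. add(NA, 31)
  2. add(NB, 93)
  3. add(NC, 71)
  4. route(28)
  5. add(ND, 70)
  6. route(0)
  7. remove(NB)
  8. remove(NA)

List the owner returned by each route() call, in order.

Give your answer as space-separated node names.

Answer: NA NA

Derivation:
Op 1: add NA@31 -> ring=[31:NA]
Op 2: add NB@93 -> ring=[31:NA,93:NB]
Op 3: add NC@71 -> ring=[31:NA,71:NC,93:NB]
Op 4: route key 28: smallest pos >= 28 is 31 -> NA
Op 5: add ND@70 -> ring=[31:NA,70:ND,71:NC,93:NB]
Op 6: route key 0: smallest pos >= 0 is 31 -> NA
Op 7: remove NB -> ring=[31:NA,70:ND,71:NC]
Op 8: remove NA -> ring=[70:ND,71:NC]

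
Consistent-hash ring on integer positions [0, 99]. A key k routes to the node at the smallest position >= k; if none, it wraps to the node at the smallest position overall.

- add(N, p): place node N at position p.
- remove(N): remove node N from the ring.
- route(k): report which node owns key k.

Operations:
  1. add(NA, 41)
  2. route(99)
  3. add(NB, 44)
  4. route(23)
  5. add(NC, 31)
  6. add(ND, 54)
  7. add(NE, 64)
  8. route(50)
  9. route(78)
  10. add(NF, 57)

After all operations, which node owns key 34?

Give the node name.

Op 1: add NA@41 -> ring=[41:NA]
Op 2: route key 99: none >= 99, wrap to smallest pos 41 -> NA
Op 3: add NB@44 -> ring=[41:NA,44:NB]
Op 4: route key 23: smallest pos >= 23 is 41 -> NA
Op 5: add NC@31 -> ring=[31:NC,41:NA,44:NB]
Op 6: add ND@54 -> ring=[31:NC,41:NA,44:NB,54:ND]
Op 7: add NE@64 -> ring=[31:NC,41:NA,44:NB,54:ND,64:NE]
Op 8: route key 50: smallest pos >= 50 is 54 -> ND
Op 9: route key 78: none >= 78, wrap to smallest pos 31 -> NC
Op 10: add NF@57 -> ring=[31:NC,41:NA,44:NB,54:ND,57:NF,64:NE]
Final route key 34: smallest pos >= 34 is 41 -> NA

Answer: NA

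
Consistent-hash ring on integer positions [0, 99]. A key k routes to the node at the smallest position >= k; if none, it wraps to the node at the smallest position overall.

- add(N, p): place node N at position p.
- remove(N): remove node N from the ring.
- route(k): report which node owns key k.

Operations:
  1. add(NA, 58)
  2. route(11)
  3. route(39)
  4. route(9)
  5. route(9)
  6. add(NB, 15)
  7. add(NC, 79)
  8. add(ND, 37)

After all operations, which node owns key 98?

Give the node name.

Answer: NB

Derivation:
Op 1: add NA@58 -> ring=[58:NA]
Op 2: route key 11: smallest pos >= 11 is 58 -> NA
Op 3: route key 39: smallest pos >= 39 is 58 -> NA
Op 4: route key 9: smallest pos >= 9 is 58 -> NA
Op 5: route key 9: smallest pos >= 9 is 58 -> NA
Op 6: add NB@15 -> ring=[15:NB,58:NA]
Op 7: add NC@79 -> ring=[15:NB,58:NA,79:NC]
Op 8: add ND@37 -> ring=[15:NB,37:ND,58:NA,79:NC]
Final route key 98: none >= 98, wrap to smallest pos 15 -> NB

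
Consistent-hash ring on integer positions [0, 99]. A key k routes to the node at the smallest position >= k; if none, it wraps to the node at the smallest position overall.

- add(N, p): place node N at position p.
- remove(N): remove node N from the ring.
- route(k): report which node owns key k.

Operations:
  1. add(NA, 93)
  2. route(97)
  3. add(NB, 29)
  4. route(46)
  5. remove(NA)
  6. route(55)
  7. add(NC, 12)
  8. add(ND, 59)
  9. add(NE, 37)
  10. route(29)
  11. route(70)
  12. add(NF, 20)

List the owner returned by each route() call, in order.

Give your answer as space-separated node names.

Answer: NA NA NB NB NC

Derivation:
Op 1: add NA@93 -> ring=[93:NA]
Op 2: route key 97: none >= 97, wrap to smallest pos 93 -> NA
Op 3: add NB@29 -> ring=[29:NB,93:NA]
Op 4: route key 46: smallest pos >= 46 is 93 -> NA
Op 5: remove NA -> ring=[29:NB]
Op 6: route key 55: none >= 55, wrap to smallest pos 29 -> NB
Op 7: add NC@12 -> ring=[12:NC,29:NB]
Op 8: add ND@59 -> ring=[12:NC,29:NB,59:ND]
Op 9: add NE@37 -> ring=[12:NC,29:NB,37:NE,59:ND]
Op 10: route key 29: smallest pos >= 29 is 29 -> NB
Op 11: route key 70: none >= 70, wrap to smallest pos 12 -> NC
Op 12: add NF@20 -> ring=[12:NC,20:NF,29:NB,37:NE,59:ND]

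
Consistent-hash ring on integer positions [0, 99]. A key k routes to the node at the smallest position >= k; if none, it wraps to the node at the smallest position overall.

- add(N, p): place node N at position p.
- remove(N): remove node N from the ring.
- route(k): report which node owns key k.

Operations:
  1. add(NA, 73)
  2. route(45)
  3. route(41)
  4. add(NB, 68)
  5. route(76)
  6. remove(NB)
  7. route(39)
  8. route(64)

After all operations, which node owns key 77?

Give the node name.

Answer: NA

Derivation:
Op 1: add NA@73 -> ring=[73:NA]
Op 2: route key 45: smallest pos >= 45 is 73 -> NA
Op 3: route key 41: smallest pos >= 41 is 73 -> NA
Op 4: add NB@68 -> ring=[68:NB,73:NA]
Op 5: route key 76: none >= 76, wrap to smallest pos 68 -> NB
Op 6: remove NB -> ring=[73:NA]
Op 7: route key 39: smallest pos >= 39 is 73 -> NA
Op 8: route key 64: smallest pos >= 64 is 73 -> NA
Final route key 77: none >= 77, wrap to smallest pos 73 -> NA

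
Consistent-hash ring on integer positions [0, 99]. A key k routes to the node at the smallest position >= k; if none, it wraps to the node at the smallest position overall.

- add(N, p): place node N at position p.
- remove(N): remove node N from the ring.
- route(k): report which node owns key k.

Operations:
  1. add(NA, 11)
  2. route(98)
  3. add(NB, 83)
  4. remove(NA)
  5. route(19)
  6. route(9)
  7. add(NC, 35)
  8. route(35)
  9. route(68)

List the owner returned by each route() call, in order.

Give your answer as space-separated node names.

Answer: NA NB NB NC NB

Derivation:
Op 1: add NA@11 -> ring=[11:NA]
Op 2: route key 98: none >= 98, wrap to smallest pos 11 -> NA
Op 3: add NB@83 -> ring=[11:NA,83:NB]
Op 4: remove NA -> ring=[83:NB]
Op 5: route key 19: smallest pos >= 19 is 83 -> NB
Op 6: route key 9: smallest pos >= 9 is 83 -> NB
Op 7: add NC@35 -> ring=[35:NC,83:NB]
Op 8: route key 35: smallest pos >= 35 is 35 -> NC
Op 9: route key 68: smallest pos >= 68 is 83 -> NB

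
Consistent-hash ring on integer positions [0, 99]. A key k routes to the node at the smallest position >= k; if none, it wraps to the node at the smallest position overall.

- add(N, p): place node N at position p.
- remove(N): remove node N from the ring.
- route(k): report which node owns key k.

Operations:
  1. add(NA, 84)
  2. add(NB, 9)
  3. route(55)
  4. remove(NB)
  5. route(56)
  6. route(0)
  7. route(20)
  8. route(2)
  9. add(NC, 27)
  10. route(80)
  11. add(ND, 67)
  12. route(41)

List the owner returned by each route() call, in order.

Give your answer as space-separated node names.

Op 1: add NA@84 -> ring=[84:NA]
Op 2: add NB@9 -> ring=[9:NB,84:NA]
Op 3: route key 55: smallest pos >= 55 is 84 -> NA
Op 4: remove NB -> ring=[84:NA]
Op 5: route key 56: smallest pos >= 56 is 84 -> NA
Op 6: route key 0: smallest pos >= 0 is 84 -> NA
Op 7: route key 20: smallest pos >= 20 is 84 -> NA
Op 8: route key 2: smallest pos >= 2 is 84 -> NA
Op 9: add NC@27 -> ring=[27:NC,84:NA]
Op 10: route key 80: smallest pos >= 80 is 84 -> NA
Op 11: add ND@67 -> ring=[27:NC,67:ND,84:NA]
Op 12: route key 41: smallest pos >= 41 is 67 -> ND

Answer: NA NA NA NA NA NA ND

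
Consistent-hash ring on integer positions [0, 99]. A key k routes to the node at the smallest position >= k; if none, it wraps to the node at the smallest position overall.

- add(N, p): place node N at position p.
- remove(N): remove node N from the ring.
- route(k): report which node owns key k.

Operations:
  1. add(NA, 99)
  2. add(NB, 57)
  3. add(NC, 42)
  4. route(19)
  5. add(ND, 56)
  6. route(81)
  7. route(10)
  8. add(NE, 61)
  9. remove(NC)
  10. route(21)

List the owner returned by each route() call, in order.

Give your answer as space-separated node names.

Op 1: add NA@99 -> ring=[99:NA]
Op 2: add NB@57 -> ring=[57:NB,99:NA]
Op 3: add NC@42 -> ring=[42:NC,57:NB,99:NA]
Op 4: route key 19: smallest pos >= 19 is 42 -> NC
Op 5: add ND@56 -> ring=[42:NC,56:ND,57:NB,99:NA]
Op 6: route key 81: smallest pos >= 81 is 99 -> NA
Op 7: route key 10: smallest pos >= 10 is 42 -> NC
Op 8: add NE@61 -> ring=[42:NC,56:ND,57:NB,61:NE,99:NA]
Op 9: remove NC -> ring=[56:ND,57:NB,61:NE,99:NA]
Op 10: route key 21: smallest pos >= 21 is 56 -> ND

Answer: NC NA NC ND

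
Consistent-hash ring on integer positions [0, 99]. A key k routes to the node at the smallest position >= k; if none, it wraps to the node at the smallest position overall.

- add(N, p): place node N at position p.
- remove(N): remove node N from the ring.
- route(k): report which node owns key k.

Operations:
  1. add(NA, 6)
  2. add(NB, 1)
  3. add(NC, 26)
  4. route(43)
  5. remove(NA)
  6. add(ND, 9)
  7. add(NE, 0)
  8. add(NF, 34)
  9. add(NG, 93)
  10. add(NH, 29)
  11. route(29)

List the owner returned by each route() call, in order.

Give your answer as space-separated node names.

Op 1: add NA@6 -> ring=[6:NA]
Op 2: add NB@1 -> ring=[1:NB,6:NA]
Op 3: add NC@26 -> ring=[1:NB,6:NA,26:NC]
Op 4: route key 43: none >= 43, wrap to smallest pos 1 -> NB
Op 5: remove NA -> ring=[1:NB,26:NC]
Op 6: add ND@9 -> ring=[1:NB,9:ND,26:NC]
Op 7: add NE@0 -> ring=[0:NE,1:NB,9:ND,26:NC]
Op 8: add NF@34 -> ring=[0:NE,1:NB,9:ND,26:NC,34:NF]
Op 9: add NG@93 -> ring=[0:NE,1:NB,9:ND,26:NC,34:NF,93:NG]
Op 10: add NH@29 -> ring=[0:NE,1:NB,9:ND,26:NC,29:NH,34:NF,93:NG]
Op 11: route key 29: smallest pos >= 29 is 29 -> NH

Answer: NB NH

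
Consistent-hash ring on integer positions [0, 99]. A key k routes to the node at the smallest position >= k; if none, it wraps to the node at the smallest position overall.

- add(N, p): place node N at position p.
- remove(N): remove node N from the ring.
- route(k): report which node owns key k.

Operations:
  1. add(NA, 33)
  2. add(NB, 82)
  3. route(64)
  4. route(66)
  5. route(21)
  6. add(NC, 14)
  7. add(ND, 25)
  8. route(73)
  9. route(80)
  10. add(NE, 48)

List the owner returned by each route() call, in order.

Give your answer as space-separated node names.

Answer: NB NB NA NB NB

Derivation:
Op 1: add NA@33 -> ring=[33:NA]
Op 2: add NB@82 -> ring=[33:NA,82:NB]
Op 3: route key 64: smallest pos >= 64 is 82 -> NB
Op 4: route key 66: smallest pos >= 66 is 82 -> NB
Op 5: route key 21: smallest pos >= 21 is 33 -> NA
Op 6: add NC@14 -> ring=[14:NC,33:NA,82:NB]
Op 7: add ND@25 -> ring=[14:NC,25:ND,33:NA,82:NB]
Op 8: route key 73: smallest pos >= 73 is 82 -> NB
Op 9: route key 80: smallest pos >= 80 is 82 -> NB
Op 10: add NE@48 -> ring=[14:NC,25:ND,33:NA,48:NE,82:NB]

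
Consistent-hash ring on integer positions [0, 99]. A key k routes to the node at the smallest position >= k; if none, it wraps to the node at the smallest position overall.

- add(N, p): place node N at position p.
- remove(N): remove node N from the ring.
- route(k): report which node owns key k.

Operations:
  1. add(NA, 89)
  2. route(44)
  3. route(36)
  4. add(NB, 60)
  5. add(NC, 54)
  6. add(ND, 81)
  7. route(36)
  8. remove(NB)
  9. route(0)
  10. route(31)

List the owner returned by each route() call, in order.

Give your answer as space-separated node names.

Op 1: add NA@89 -> ring=[89:NA]
Op 2: route key 44: smallest pos >= 44 is 89 -> NA
Op 3: route key 36: smallest pos >= 36 is 89 -> NA
Op 4: add NB@60 -> ring=[60:NB,89:NA]
Op 5: add NC@54 -> ring=[54:NC,60:NB,89:NA]
Op 6: add ND@81 -> ring=[54:NC,60:NB,81:ND,89:NA]
Op 7: route key 36: smallest pos >= 36 is 54 -> NC
Op 8: remove NB -> ring=[54:NC,81:ND,89:NA]
Op 9: route key 0: smallest pos >= 0 is 54 -> NC
Op 10: route key 31: smallest pos >= 31 is 54 -> NC

Answer: NA NA NC NC NC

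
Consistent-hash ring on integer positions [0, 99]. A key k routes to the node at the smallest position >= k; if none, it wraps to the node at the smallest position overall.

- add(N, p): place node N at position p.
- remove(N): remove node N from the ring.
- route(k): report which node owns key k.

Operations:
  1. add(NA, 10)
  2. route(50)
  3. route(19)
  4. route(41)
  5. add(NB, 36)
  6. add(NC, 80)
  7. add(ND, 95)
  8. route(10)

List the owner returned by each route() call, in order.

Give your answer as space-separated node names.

Answer: NA NA NA NA

Derivation:
Op 1: add NA@10 -> ring=[10:NA]
Op 2: route key 50: none >= 50, wrap to smallest pos 10 -> NA
Op 3: route key 19: none >= 19, wrap to smallest pos 10 -> NA
Op 4: route key 41: none >= 41, wrap to smallest pos 10 -> NA
Op 5: add NB@36 -> ring=[10:NA,36:NB]
Op 6: add NC@80 -> ring=[10:NA,36:NB,80:NC]
Op 7: add ND@95 -> ring=[10:NA,36:NB,80:NC,95:ND]
Op 8: route key 10: smallest pos >= 10 is 10 -> NA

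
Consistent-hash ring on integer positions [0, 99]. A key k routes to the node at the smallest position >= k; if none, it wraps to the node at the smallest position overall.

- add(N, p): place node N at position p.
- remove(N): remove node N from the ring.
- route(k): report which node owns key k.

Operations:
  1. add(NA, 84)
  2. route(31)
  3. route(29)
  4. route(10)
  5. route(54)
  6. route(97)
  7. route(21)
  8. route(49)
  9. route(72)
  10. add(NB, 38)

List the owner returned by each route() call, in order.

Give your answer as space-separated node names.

Answer: NA NA NA NA NA NA NA NA

Derivation:
Op 1: add NA@84 -> ring=[84:NA]
Op 2: route key 31: smallest pos >= 31 is 84 -> NA
Op 3: route key 29: smallest pos >= 29 is 84 -> NA
Op 4: route key 10: smallest pos >= 10 is 84 -> NA
Op 5: route key 54: smallest pos >= 54 is 84 -> NA
Op 6: route key 97: none >= 97, wrap to smallest pos 84 -> NA
Op 7: route key 21: smallest pos >= 21 is 84 -> NA
Op 8: route key 49: smallest pos >= 49 is 84 -> NA
Op 9: route key 72: smallest pos >= 72 is 84 -> NA
Op 10: add NB@38 -> ring=[38:NB,84:NA]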